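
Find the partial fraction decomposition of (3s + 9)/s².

(3s + 9) = αs + β. At s = 0: β = 3·0 + 9 = 9. Coeff of s: α = 3
Result: 3/s + 9/s²


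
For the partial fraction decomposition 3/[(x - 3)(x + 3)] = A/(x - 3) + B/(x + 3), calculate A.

Cover-up at x = 3: A = 3/(3 + 3) = 3/6 = 1/2


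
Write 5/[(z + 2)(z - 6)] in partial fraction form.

5/(z + 2)(z - 6) = α/(z + 2) + β/(z - 6). α = 5/(-2 - 6) = -5/8, β = 5/(6 + 2) = 5/8
Result: (-5/8)/(z + 2) + (5/8)/(z - 6)


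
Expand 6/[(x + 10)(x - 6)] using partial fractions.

6/(x + 10)(x - 6) = P/(x + 10) + Q/(x - 6). P = 6/(-10 - 6) = -3/8, Q = 6/(6 + 10) = 3/8
Result: (-3/8)/(x + 10) + (3/8)/(x - 6)


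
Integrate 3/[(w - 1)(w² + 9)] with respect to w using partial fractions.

Cover-up at w=1: A = 3/(1²+9) = 3/10. Coeff matching: B = -3/10, C = -3/10. Decomposition: (3/10)/(w - 1) - ((3/10)w + 3/10)/(w² + 9). Integrate: linear → ln, quadratic → (1/2)ln + arctan: (3/10) ln|(w - 1)| - (3/20) ln(w² + 9) - (1/10) arctan(w/3) + C


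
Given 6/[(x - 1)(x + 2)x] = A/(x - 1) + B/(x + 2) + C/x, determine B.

Cover-up at x = -2: B = 6/[(-2 - 1)(-2 - 0)] = 6/[(-3)(-2)] = 6/6 = 1


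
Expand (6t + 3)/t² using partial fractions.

(6t + 3) = At + B. At t = 0: B = 6·0 + 3 = 3. Coeff of t: A = 6
Result: 6/t + 3/t²


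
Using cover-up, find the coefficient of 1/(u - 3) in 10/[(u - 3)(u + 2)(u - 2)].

Cover (u - 3), set u=3: 10/[(3 + 2)(3 - 2)] = 2


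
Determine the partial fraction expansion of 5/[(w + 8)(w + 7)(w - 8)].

Using cover-up method: P = 5/16, Q = -1/3, R = 1/48
Result: (5/16)/(w + 8) - (1/3)/(w + 7) + (1/48)/(w - 8)


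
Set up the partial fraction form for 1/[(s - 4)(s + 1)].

Distinct linear factors: α/(s - 4) + β/(s + 1)


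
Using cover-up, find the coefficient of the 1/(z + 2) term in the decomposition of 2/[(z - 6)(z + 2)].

Cover (z + 2), set z=-2: 2/((z - 6) at z=-2) = 2/(-8) = -1/4


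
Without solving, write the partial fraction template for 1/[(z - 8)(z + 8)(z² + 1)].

Two linear + quadratic: A/(z - 8) + B/(z + 8) + (Cz + D)/(z² + 1)


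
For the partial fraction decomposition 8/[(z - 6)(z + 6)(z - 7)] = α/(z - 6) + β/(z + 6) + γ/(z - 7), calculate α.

Cover-up at z = 6: α = 8/[(6 + 6)(6 - 7)] = 8/[(12)(-1)] = -8/12 = -2/3


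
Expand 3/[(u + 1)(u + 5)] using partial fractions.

3/(u + 1)(u + 5) = α/(u + 1) + β/(u + 5). α = 3/(-1 + 5) = 3/4, β = 3/(-5 + 1) = -3/4
Result: (3/4)/(u + 1) - (3/4)/(u + 5)


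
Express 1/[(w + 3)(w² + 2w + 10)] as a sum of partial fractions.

Cover-up at w = -3: P = 1/((-3)² + 2·(-3) + 10) = 1/13. Then Q = -P = -1/13, R = -P·(2 - 3) = 1/13
Result: (1/13)/(w + 3) - ((1/13)w - 1/13)/(w² + 2w + 10)


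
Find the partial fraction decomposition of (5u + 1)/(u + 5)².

(5u + 1) = α(u + 5) + β. At u = -5: β = 5·(-5) + 1 = -24. Coeff of u: α = 5
Result: 5/(u + 5) - 24/(u + 5)²


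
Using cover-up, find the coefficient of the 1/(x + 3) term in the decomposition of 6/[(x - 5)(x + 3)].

Cover (x + 3), set x=-3: 6/((x - 5) at x=-3) = 6/(-8) = -3/4


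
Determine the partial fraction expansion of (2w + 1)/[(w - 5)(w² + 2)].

At w=5: P = (2·5 + 1)/(5² + 2) = 11/27. Q = -P = -11/27, R = 2 - 5·P = -1/27
Result: (11/27)/(w - 5) - ((11/27)w + 1/27)/(w² + 2)


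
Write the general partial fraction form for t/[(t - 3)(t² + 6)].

Linear + irreducible quadratic: α/(t - 3) + (βt + γ)/(t² + 6)


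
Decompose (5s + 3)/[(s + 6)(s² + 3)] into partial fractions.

At s=-6: P = (5·(-6) + 3)/((-6)² + 3) = -9/13. Q = -P = 9/13, R = 5 - (-6)·P = 11/13
Result: (-9/13)/(s + 6) + ((9/13)s + 11/13)/(s² + 3)


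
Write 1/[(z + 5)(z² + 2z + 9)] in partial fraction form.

Cover-up at z = -5: P = 1/((-5)² + 2·(-5) + 9) = 1/24. Then Q = -P = -1/24, R = -P·(2 - 5) = 1/8
Result: (1/24)/(z + 5) - ((1/24)z - 1/8)/(z² + 2z + 9)


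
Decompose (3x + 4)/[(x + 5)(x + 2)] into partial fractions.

At x=-5: α = (3·(-5) + 4)/(-5 + 2) = 11/3. At x=-2: β = (3·(-2) + 4)/(-2 + 5) = -2/3
Result: (11/3)/(x + 5) - (2/3)/(x + 2)


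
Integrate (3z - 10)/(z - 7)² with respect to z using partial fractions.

Decompose: A = 3, B = 3·7 - 10 = 11, so (3z - 10)/(z - 7)² = 3/(z - 7) + 11/(z - 7)². Integrate: ∫ A/(z - 7) dz = 3 ln|(z - 7)|; ∫ B/(z - 7)² dz = -11/(z - 7). Sum: 3 ln|(z - 7)| - 11/(z - 7) + C


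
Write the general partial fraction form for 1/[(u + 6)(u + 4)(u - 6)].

Three distinct linear factors: P/(u + 6) + Q/(u + 4) + R/(u - 6)


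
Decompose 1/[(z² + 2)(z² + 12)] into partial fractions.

Coefficient matching gives α = γ = 0, β = 1/(12-2) = 1/10, δ = -β = -1/10
Result: (1/10)/(z² + 2) - (1/10)/(z² + 12)


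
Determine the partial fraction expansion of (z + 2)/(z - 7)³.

(z + 2) = α(z - 7)² + β(z - 7) + γ. At z = 7: γ = 1·7 + 2 = 9. Coefficients: α = 0, β = 1
Result: 1/(z - 7)² + 9/(z - 7)³


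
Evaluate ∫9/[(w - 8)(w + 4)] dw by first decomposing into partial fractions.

Decompose: 9/[(w - 8)(w + 4)] = (3/4)/(w - 8) - (3/4)/(w + 4). Integrate each term: (3/4) ln|(w - 8)| - (3/4) ln|(w + 4)| + C


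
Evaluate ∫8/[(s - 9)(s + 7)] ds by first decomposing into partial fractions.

Decompose: 8/[(s - 9)(s + 7)] = (1/2)/(s - 9) - (1/2)/(s + 7). Integrate each term: (1/2) ln|(s - 9)| - (1/2) ln|(s + 7)| + C


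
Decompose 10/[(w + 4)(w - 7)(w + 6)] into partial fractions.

Using cover-up method: α = -5/11, β = 10/143, γ = 5/13
Result: (-5/11)/(w + 4) + (10/143)/(w - 7) + (5/13)/(w + 6)


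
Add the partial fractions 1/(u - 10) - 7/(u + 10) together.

Common denominator (u - 10)(u + 10). Numerator: 1(u + 10) - 7(u - 10) = (u + 10) - (7u - 70) = -6u + 80
Result: (-6u + 80)/[(u - 10)(u + 10)]


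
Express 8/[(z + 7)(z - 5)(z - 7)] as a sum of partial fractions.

Using cover-up method: α = 1/21, β = -1/3, γ = 2/7
Result: (1/21)/(z + 7) - (1/3)/(z - 5) + (2/7)/(z - 7)


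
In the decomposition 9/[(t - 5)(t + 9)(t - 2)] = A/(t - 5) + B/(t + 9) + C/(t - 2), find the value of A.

Cover-up at t = 5: A = 9/[(5 + 9)(5 - 2)] = 9/[(14)(3)] = 9/42 = 3/14


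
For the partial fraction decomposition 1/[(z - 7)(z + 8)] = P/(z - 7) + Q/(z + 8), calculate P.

Cover-up at z = 7: P = 1/(7 + 8) = 1/15


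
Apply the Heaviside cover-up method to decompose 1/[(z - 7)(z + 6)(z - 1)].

Cover (z - 7), z=7: α = 1/[(7 + 6)(7 - 1)] = 1/78. Cover (z + 6), z=-6: β = 1/[(-6 - 7)(-6 - 1)] = 1/91. Cover (z - 1), z=1: γ = 1/[(1 - 7)(1 + 6)] = -1/42.
Result: (1/78)/(z - 7) + (1/91)/(z + 6) - (1/42)/(z - 1)


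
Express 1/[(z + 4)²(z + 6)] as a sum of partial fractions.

Cover-up at z=-6: γ = 1/(-6 + 4)² = 1/4. Cover-up at z=-4: β = 1/(-4 + 6) = 1/2. Comparing z² coeff: α = -γ = -1/4
Result: (-1/4)/(z + 4) + (1/2)/(z + 4)² + (1/4)/(z + 6)


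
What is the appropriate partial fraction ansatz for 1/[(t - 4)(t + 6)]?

Distinct linear factors: α/(t - 4) + β/(t + 6)


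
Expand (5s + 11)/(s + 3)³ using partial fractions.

(5s + 11) = α(s + 3)² + β(s + 3) + γ. At s = -3: γ = 5·(-3) + 11 = -4. Coefficients: α = 0, β = 5
Result: 5/(s + 3)² - 4/(s + 3)³


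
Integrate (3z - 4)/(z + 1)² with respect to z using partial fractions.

Decompose: A = 3, B = 3·(-1) - 4 = -7, so (3z - 4)/(z + 1)² = 3/(z + 1) - 7/(z + 1)². Integrate: ∫ A/(z + 1) dz = 3 ln|(z + 1)|; ∫ B/(z + 1)² dz = 7/(z + 1). Sum: 3 ln|(z + 1)| + 7/(z + 1) + C


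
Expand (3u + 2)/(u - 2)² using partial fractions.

(3u + 2) = α(u - 2) + β. At u = 2: β = 3·2 + 2 = 8. Coeff of u: α = 3
Result: 3/(u - 2) + 8/(u - 2)²


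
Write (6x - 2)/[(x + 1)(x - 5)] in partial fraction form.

At x=-1: P = (6·(-1) - 2)/(-1 - 5) = 4/3. At x=5: Q = (6·5 - 2)/(5 + 1) = 14/3
Result: (4/3)/(x + 1) + (14/3)/(x - 5)


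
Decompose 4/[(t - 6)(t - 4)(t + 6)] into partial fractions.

Using cover-up method: A = 1/6, B = -1/5, C = 1/30
Result: (1/6)/(t - 6) - (1/5)/(t - 4) + (1/30)/(t + 6)


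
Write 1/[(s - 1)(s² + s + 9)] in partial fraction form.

Cover-up at s = 1: P = 1/(1² + 1·1 + 9) = 1/11. Then Q = -P = -1/11, R = -P·(1 + 1) = -2/11
Result: (1/11)/(s - 1) - ((1/11)s + 2/11)/(s² + s + 9)


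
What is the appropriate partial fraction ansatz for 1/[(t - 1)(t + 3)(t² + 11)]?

Two linear + quadratic: P/(t - 1) + Q/(t + 3) + (Rt + S)/(t² + 11)


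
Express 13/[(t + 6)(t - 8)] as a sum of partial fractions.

13/(t + 6)(t - 8) = P/(t + 6) + Q/(t - 8). P = 13/(-6 - 8) = -13/14, Q = 13/(8 + 6) = 13/14
Result: (-13/14)/(t + 6) + (13/14)/(t - 8)


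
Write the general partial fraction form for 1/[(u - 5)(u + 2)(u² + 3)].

Two linear + quadratic: α/(u - 5) + β/(u + 2) + (γu + δ)/(u² + 3)


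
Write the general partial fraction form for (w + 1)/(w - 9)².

Repeated linear factor: P/(w - 9) + Q/(w - 9)²


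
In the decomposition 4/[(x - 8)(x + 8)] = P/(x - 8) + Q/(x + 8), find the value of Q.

Cover-up at x = -8: Q = 4/(-8 - 8) = -4/16 = -1/4


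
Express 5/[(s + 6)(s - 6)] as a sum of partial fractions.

5/(s + 6)(s - 6) = α/(s + 6) + β/(s - 6). α = 5/(-6 - 6) = -5/12, β = 5/(6 + 6) = 5/12
Result: (-5/12)/(s + 6) + (5/12)/(s - 6)


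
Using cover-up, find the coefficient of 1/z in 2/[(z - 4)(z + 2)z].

Cover z, set z=0: 2/[(0 - 4)(0 + 2)] = -1/4


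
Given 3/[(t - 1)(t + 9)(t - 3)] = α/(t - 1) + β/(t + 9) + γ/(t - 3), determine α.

Cover-up at t = 1: α = 3/[(1 + 9)(1 - 3)] = 3/[(10)(-2)] = -3/20


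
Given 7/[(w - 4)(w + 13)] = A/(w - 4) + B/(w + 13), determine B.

Cover-up at w = -13: B = 7/(-13 - 4) = -7/17


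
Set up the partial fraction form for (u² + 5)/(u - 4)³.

Repeated linear factor (power 3): P/(u - 4) + Q/(u - 4)² + R/(u - 4)³


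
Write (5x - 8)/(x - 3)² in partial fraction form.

(5x - 8) = P(x - 3) + Q. At x = 3: Q = 5·3 - 8 = 7. Coeff of x: P = 5
Result: 5/(x - 3) + 7/(x - 3)²


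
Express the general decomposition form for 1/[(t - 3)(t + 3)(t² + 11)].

Two linear + quadratic: A/(t - 3) + B/(t + 3) + (Ct + D)/(t² + 11)


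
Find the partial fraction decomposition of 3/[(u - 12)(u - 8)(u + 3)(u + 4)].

Using Heaviside cover-up: (1/320)/(u - 12) - (1/176)/(u - 8) + (1/55)/(u + 3) - (1/64)/(u + 4)


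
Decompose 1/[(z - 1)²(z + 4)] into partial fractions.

Cover-up at z=-4: C = 1/(-4 - 1)² = 1/25. Cover-up at z=1: B = 1/(1 + 4) = 1/5. Comparing z² coeff: A = -C = -1/25
Result: (-1/25)/(z - 1) + (1/5)/(z - 1)² + (1/25)/(z + 4)


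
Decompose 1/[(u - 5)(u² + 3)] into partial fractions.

Cover-up at u = 5: P = 1/(5² + 3) = 1/28. Then Q = -P = -1/28, R = -P·(0 + 5) = -5/28
Result: (1/28)/(u - 5) - ((1/28)u + 5/28)/(u² + 3)


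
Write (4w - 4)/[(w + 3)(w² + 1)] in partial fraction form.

At w=-3: α = (4·(-3) - 4)/((-3)² + 1) = -8/5. β = -α = 8/5, γ = 4 - (-3)·α = -4/5
Result: (-8/5)/(w + 3) + ((8/5)w - 4/5)/(w² + 1)


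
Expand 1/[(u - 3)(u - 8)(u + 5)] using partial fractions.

Using cover-up method: A = -1/40, B = 1/65, C = 1/104
Result: (-1/40)/(u - 3) + (1/65)/(u - 8) + (1/104)/(u + 5)


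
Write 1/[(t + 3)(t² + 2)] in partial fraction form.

Cover-up at t = -3: P = 1/((-3)² + 2) = 1/11. Then Q = -P = -1/11, R = -P·(0 - 3) = 3/11
Result: (1/11)/(t + 3) - ((1/11)t - 3/11)/(t² + 2)


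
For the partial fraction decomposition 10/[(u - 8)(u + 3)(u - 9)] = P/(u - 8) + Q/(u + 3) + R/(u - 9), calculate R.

Cover-up at u = 9: R = 10/[(9 - 8)(9 + 3)] = 10/[(1)(12)] = 10/12 = 5/6


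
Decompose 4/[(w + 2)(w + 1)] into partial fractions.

4/(w + 2)(w + 1) = A/(w + 2) + B/(w + 1). A = 4/(-2 + 1) = -4, B = 4/(-1 + 2) = 4
Result: -4/(w + 2) + 4/(w + 1)


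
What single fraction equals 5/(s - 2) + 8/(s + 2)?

Common denominator (s - 2)(s + 2). Numerator: 5(s + 2) + 8(s - 2) = (5s + 10) + (8s - 16) = 13s - 6
Result: (13s - 6)/[(s - 2)(s + 2)]


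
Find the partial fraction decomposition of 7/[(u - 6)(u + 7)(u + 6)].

Using cover-up method: α = 7/156, β = 7/13, γ = -7/12
Result: (7/156)/(u - 6) + (7/13)/(u + 7) - (7/12)/(u + 6)


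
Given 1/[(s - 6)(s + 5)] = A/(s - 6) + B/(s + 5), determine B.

Cover-up at s = -5: B = 1/(-5 - 6) = -1/11


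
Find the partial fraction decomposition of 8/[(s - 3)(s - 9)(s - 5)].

Using cover-up method: A = 2/3, B = 1/3, C = -1
Result: (2/3)/(s - 3) + (1/3)/(s - 9) - 1/(s - 5)


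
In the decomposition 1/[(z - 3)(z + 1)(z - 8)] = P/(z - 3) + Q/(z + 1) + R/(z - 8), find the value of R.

Cover-up at z = 8: R = 1/[(8 - 3)(8 + 1)] = 1/[(5)(9)] = 1/45


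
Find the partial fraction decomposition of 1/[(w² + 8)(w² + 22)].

Coefficient matching gives P = R = 0, Q = 1/(22-8) = 1/14, S = -Q = -1/14
Result: (1/14)/(w² + 8) - (1/14)/(w² + 22)


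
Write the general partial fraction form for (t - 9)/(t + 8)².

Repeated linear factor: A/(t + 8) + B/(t + 8)²


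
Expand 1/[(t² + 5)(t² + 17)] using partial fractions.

Coefficient matching gives α = γ = 0, β = 1/(17-5) = 1/12, δ = -β = -1/12
Result: (1/12)/(t² + 5) - (1/12)/(t² + 17)


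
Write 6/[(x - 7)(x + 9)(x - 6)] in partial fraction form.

Using cover-up method: P = 3/8, Q = 1/40, R = -2/5
Result: (3/8)/(x - 7) + (1/40)/(x + 9) - (2/5)/(x - 6)


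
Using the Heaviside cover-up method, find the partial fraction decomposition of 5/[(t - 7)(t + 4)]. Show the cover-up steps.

Cover (t - 7): set t=7, get A = 5/(7 + 4) = 5/11. Cover (t + 4): set t=-4, get B = 5/(-4 - 7) = -5/11.
Result: (5/11)/(t - 7) - (5/11)/(t + 4)


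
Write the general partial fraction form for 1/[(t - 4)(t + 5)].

Distinct linear factors: A/(t - 4) + B/(t + 5)


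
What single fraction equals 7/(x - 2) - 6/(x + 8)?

Common denominator (x - 2)(x + 8). Numerator: 7(x + 8) - 6(x - 2) = (7x + 56) - (6x - 12) = x + 68
Result: (x + 68)/[(x - 2)(x + 8)]


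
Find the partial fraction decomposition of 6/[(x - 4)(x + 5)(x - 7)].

Using cover-up method: P = -2/9, Q = 1/18, R = 1/6
Result: (-2/9)/(x - 4) + (1/18)/(x + 5) + (1/6)/(x - 7)


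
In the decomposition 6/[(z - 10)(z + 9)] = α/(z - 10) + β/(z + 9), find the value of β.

Cover-up at z = -9: β = 6/(-9 - 10) = -6/19


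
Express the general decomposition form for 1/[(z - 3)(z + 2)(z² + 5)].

Two linear + quadratic: α/(z - 3) + β/(z + 2) + (γz + δ)/(z² + 5)


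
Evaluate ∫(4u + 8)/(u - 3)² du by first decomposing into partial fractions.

Decompose: α = 4, β = 4·3 + 8 = 20, so (4u + 8)/(u - 3)² = 4/(u - 3) + 20/(u - 3)². Integrate: ∫ α/(u - 3) du = 4 ln|(u - 3)|; ∫ β/(u - 3)² du = -20/(u - 3). Sum: 4 ln|(u - 3)| - 20/(u - 3) + C


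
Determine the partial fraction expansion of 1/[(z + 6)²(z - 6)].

Cover-up at z=6: γ = 1/(6 + 6)² = 1/144. Cover-up at z=-6: β = 1/(-6 - 6) = -1/12. Comparing z² coeff: α = -γ = -1/144
Result: (-1/144)/(z + 6) - (1/12)/(z + 6)² + (1/144)/(z - 6)


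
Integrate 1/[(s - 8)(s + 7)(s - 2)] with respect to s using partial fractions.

Cover-up: α = 1/90, β = 1/135, γ = -1/54. Decomposition: (1/90)/(s - 8) + (1/135)/(s + 7) - (1/54)/(s - 2). Integrate each term: (1/90) ln|(s - 8)| + (1/135) ln|(s + 7)| - (1/54) ln|(s - 2)| + C


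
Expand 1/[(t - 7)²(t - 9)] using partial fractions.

Cover-up at t=9: R = 1/(9 - 7)² = 1/4. Cover-up at t=7: Q = 1/(7 - 9) = -1/2. Comparing t² coeff: P = -R = -1/4
Result: (-1/4)/(t - 7) - (1/2)/(t - 7)² + (1/4)/(t - 9)


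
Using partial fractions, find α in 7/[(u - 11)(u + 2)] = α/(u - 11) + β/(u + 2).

Cover-up at u = 11: α = 7/(11 + 2) = 7/13


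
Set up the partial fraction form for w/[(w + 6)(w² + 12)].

Linear + irreducible quadratic: α/(w + 6) + (βw + γ)/(w² + 12)


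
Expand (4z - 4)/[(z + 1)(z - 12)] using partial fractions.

At z=-1: α = (4·(-1) - 4)/(-1 - 12) = 8/13. At z=12: β = (4·12 - 4)/(12 + 1) = 44/13
Result: (8/13)/(z + 1) + (44/13)/(z - 12)


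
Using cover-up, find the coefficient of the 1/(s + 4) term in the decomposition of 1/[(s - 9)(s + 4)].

Cover (s + 4), set s=-4: 1/((s - 9) at s=-4) = 1/(-13) = -1/13


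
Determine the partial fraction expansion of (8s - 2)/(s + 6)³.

(8s - 2) = α(s + 6)² + β(s + 6) + γ. At s = -6: γ = 8·(-6) - 2 = -50. Coefficients: α = 0, β = 8
Result: 8/(s + 6)² - 50/(s + 6)³


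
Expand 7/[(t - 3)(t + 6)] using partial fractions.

7/(t - 3)(t + 6) = α/(t - 3) + β/(t + 6). α = 7/(3 + 6) = 7/9, β = 7/(-6 - 3) = -7/9
Result: (7/9)/(t - 3) - (7/9)/(t + 6)


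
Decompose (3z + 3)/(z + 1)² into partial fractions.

(3z + 3) = A(z + 1) + B. At z = -1: B = 3·(-1) + 3 = 0. Coeff of z: A = 3
Result: 3/(z + 1)


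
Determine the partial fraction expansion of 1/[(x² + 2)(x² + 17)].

Coefficient matching gives α = γ = 0, β = 1/(17-2) = 1/15, δ = -β = -1/15
Result: (1/15)/(x² + 2) - (1/15)/(x² + 17)


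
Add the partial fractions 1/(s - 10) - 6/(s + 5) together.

Common denominator (s - 10)(s + 5). Numerator: 1(s + 5) - 6(s - 10) = (s + 5) - (6s - 60) = -5s + 65
Result: (-5s + 65)/[(s - 10)(s + 5)]


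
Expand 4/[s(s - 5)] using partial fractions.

4/s(s - 5) = α/s + β/(s - 5). α = 4/(0 - 5) = -4/5, β = 4/(5 - 0) = 4/5
Result: (-4/5)/s + (4/5)/(s - 5)


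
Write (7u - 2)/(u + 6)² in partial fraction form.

(7u - 2) = P(u + 6) + Q. At u = -6: Q = 7·(-6) - 2 = -44. Coeff of u: P = 7
Result: 7/(u + 6) - 44/(u + 6)²


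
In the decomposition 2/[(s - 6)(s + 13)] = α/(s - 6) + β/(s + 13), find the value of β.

Cover-up at s = -13: β = 2/(-13 - 6) = -2/19


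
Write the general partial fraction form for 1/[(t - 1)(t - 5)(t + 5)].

Three distinct linear factors: A/(t - 1) + B/(t - 5) + C/(t + 5)


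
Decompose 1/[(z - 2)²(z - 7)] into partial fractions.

Cover-up at z=7: C = 1/(7 - 2)² = 1/25. Cover-up at z=2: B = 1/(2 - 7) = -1/5. Comparing z² coeff: A = -C = -1/25
Result: (-1/25)/(z - 2) - (1/5)/(z - 2)² + (1/25)/(z - 7)


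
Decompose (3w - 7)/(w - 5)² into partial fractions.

(3w - 7) = α(w - 5) + β. At w = 5: β = 3·5 - 7 = 8. Coeff of w: α = 3
Result: 3/(w - 5) + 8/(w - 5)²


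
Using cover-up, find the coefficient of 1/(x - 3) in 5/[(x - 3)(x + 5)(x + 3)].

Cover (x - 3), set x=3: 5/[(3 + 5)(3 + 3)] = 5/48


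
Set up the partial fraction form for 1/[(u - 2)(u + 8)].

Distinct linear factors: α/(u - 2) + β/(u + 8)


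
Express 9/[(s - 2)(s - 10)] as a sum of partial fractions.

9/(s - 2)(s - 10) = α/(s - 2) + β/(s - 10). α = 9/(2 - 10) = -9/8, β = 9/(10 - 2) = 9/8
Result: (-9/8)/(s - 2) + (9/8)/(s - 10)


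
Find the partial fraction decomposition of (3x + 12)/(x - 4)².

(3x + 12) = α(x - 4) + β. At x = 4: β = 3·4 + 12 = 24. Coeff of x: α = 3
Result: 3/(x - 4) + 24/(x - 4)²


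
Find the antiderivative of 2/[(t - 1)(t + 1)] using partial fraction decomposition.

Decompose: 2/[(t - 1)(t + 1)] = 1/(t - 1) - 1/(t + 1). Integrate each term: ln|(t - 1)| - ln|(t + 1)| + C


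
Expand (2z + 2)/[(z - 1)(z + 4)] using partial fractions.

At z=1: P = (2·1 + 2)/(1 + 4) = 4/5. At z=-4: Q = (2·(-4) + 2)/(-4 - 1) = 6/5
Result: (4/5)/(z - 1) + (6/5)/(z + 4)


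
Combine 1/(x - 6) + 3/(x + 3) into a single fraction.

Common denominator (x - 6)(x + 3). Numerator: 1(x + 3) + 3(x - 6) = (x + 3) + (3x - 18) = 4x - 15
Result: (4x - 15)/[(x - 6)(x + 3)]


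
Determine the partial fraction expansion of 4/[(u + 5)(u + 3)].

4/(u + 5)(u + 3) = P/(u + 5) + Q/(u + 3). P = 4/(-5 + 3) = -2, Q = 4/(-3 + 5) = 2
Result: -2/(u + 5) + 2/(u + 3)


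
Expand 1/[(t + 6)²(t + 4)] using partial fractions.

Cover-up at t=-4: C = 1/(-4 + 6)² = 1/4. Cover-up at t=-6: B = 1/(-6 + 4) = -1/2. Comparing t² coeff: A = -C = -1/4
Result: (-1/4)/(t + 6) - (1/2)/(t + 6)² + (1/4)/(t + 4)


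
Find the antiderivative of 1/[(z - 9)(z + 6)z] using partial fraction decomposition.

Cover-up: A = 1/135, B = 1/90, C = -1/54. Decomposition: (1/135)/(z - 9) + (1/90)/(z + 6) - (1/54)/z. Integrate each term: (1/135) ln|(z - 9)| + (1/90) ln|(z + 6)| - (1/54) ln|z| + C


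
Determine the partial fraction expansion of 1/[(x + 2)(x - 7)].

1/(x + 2)(x - 7) = P/(x + 2) + Q/(x - 7). P = 1/(-2 - 7) = -1/9, Q = 1/(7 + 2) = 1/9
Result: (-1/9)/(x + 2) + (1/9)/(x - 7)


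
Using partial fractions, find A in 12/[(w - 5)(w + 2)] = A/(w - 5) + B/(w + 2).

Cover-up at w = 5: A = 12/(5 + 2) = 12/7


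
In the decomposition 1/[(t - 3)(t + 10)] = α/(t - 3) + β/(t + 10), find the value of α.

Cover-up at t = 3: α = 1/(3 + 10) = 1/13


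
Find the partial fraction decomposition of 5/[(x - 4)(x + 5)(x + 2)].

Using cover-up method: P = 5/54, Q = 5/27, R = -5/18
Result: (5/54)/(x - 4) + (5/27)/(x + 5) - (5/18)/(x + 2)


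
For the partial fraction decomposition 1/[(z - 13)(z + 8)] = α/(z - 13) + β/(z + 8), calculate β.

Cover-up at z = -8: β = 1/(-8 - 13) = -1/21


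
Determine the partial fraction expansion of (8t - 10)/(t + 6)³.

(8t - 10) = A(t + 6)² + B(t + 6) + C. At t = -6: C = 8·(-6) - 10 = -58. Coefficients: A = 0, B = 8
Result: 8/(t + 6)² - 58/(t + 6)³


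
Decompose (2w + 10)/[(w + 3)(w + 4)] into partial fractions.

At w=-3: A = (2·(-3) + 10)/(-3 + 4) = 4. At w=-4: B = (2·(-4) + 10)/(-4 + 3) = -2
Result: 4/(w + 3) - 2/(w + 4)


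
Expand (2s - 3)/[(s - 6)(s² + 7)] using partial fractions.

At s=6: A = (2·6 - 3)/(6² + 7) = 9/43. B = -A = -9/43, C = 2 - 6·A = 32/43
Result: (9/43)/(s - 6) - ((9/43)s - 32/43)/(s² + 7)


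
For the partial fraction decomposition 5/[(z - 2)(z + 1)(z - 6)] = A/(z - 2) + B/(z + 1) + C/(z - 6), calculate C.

Cover-up at z = 6: C = 5/[(6 - 2)(6 + 1)] = 5/[(4)(7)] = 5/28


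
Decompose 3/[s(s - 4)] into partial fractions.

3/s(s - 4) = α/s + β/(s - 4). α = 3/(0 - 4) = -3/4, β = 3/(4 - 0) = 3/4
Result: (-3/4)/s + (3/4)/(s - 4)


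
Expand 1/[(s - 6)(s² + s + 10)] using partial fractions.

Cover-up at s = 6: α = 1/(6² + 1·6 + 10) = 1/52. Then β = -α = -1/52, γ = -α·(1 + 6) = -7/52
Result: (1/52)/(s - 6) - ((1/52)s + 7/52)/(s² + s + 10)


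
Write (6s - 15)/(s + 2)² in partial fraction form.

(6s - 15) = A(s + 2) + B. At s = -2: B = 6·(-2) - 15 = -27. Coeff of s: A = 6
Result: 6/(s + 2) - 27/(s + 2)²


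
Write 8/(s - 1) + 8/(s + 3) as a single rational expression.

Common denominator (s - 1)(s + 3). Numerator: 8(s + 3) + 8(s - 1) = (8s + 24) + (8s - 8) = 16s + 16
Result: (16s + 16)/[(s - 1)(s + 3)]


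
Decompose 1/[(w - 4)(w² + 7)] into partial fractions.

Cover-up at w = 4: A = 1/(4² + 7) = 1/23. Then B = -A = -1/23, C = -A·(0 + 4) = -4/23
Result: (1/23)/(w - 4) - ((1/23)w + 4/23)/(w² + 7)


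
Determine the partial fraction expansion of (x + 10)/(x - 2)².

(x + 10) = α(x - 2) + β. At x = 2: β = 1·2 + 10 = 12. Coeff of x: α = 1
Result: 1/(x - 2) + 12/(x - 2)²


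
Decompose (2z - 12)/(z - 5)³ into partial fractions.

(2z - 12) = P(z - 5)² + Q(z - 5) + R. At z = 5: R = 2·5 - 12 = -2. Coefficients: P = 0, Q = 2
Result: 2/(z - 5)² - 2/(z - 5)³


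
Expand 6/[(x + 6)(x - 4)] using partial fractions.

6/(x + 6)(x - 4) = P/(x + 6) + Q/(x - 4). P = 6/(-6 - 4) = -3/5, Q = 6/(4 + 6) = 3/5
Result: (-3/5)/(x + 6) + (3/5)/(x - 4)


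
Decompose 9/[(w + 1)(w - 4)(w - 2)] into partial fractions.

Using cover-up method: α = 3/5, β = 9/10, γ = -3/2
Result: (3/5)/(w + 1) + (9/10)/(w - 4) - (3/2)/(w - 2)


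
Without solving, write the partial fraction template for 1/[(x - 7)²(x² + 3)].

Repeated linear + quadratic: P/(x - 7) + Q/(x - 7)² + (Rx + S)/(x² + 3)


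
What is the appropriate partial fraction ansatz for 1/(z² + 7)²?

Repeated quadratic factor: (Pz + Q)/(z² + 7) + (Rz + S)/(z² + 7)²


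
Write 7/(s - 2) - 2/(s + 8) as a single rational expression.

Common denominator (s - 2)(s + 8). Numerator: 7(s + 8) - 2(s - 2) = (7s + 56) - (2s - 4) = 5s + 60
Result: (5s + 60)/[(s - 2)(s + 8)]


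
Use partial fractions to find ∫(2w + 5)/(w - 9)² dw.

Decompose: P = 2, Q = 2·9 + 5 = 23, so (2w + 5)/(w - 9)² = 2/(w - 9) + 23/(w - 9)². Integrate: ∫ P/(w - 9) dw = 2 ln|(w - 9)|; ∫ Q/(w - 9)² dw = -23/(w - 9). Sum: 2 ln|(w - 9)| - 23/(w - 9) + C


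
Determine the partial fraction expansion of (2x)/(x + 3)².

(2x) = P(x + 3) + Q. At x = -3: Q = 2·(-3) + 0 = -6. Coeff of x: P = 2
Result: 2/(x + 3) - 6/(x + 3)²


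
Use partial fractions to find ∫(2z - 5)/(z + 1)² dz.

Decompose: P = 2, Q = 2·(-1) - 5 = -7, so (2z - 5)/(z + 1)² = 2/(z + 1) - 7/(z + 1)². Integrate: ∫ P/(z + 1) dz = 2 ln|(z + 1)|; ∫ Q/(z + 1)² dz = 7/(z + 1). Sum: 2 ln|(z + 1)| + 7/(z + 1) + C


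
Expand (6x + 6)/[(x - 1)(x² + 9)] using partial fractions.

At x=1: α = (6·1 + 6)/(1² + 9) = 6/5. β = -α = -6/5, γ = 6 - 1·α = 24/5
Result: (6/5)/(x - 1) - ((6/5)x - 24/5)/(x² + 9)


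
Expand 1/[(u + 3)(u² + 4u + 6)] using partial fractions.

Cover-up at u = -3: P = 1/((-3)² + 4·(-3) + 6) = 1/3. Then Q = -P = -1/3, R = -P·(4 - 3) = -1/3
Result: (1/3)/(u + 3) - ((1/3)u + 1/3)/(u² + 4u + 6)


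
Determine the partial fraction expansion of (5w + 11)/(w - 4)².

(5w + 11) = A(w - 4) + B. At w = 4: B = 5·4 + 11 = 31. Coeff of w: A = 5
Result: 5/(w - 4) + 31/(w - 4)²


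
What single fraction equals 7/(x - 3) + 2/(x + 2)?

Common denominator (x - 3)(x + 2). Numerator: 7(x + 2) + 2(x - 3) = (7x + 14) + (2x - 6) = 9x + 8
Result: (9x + 8)/[(x - 3)(x + 2)]


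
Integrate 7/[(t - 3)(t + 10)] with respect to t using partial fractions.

Decompose: 7/[(t - 3)(t + 10)] = (7/13)/(t - 3) - (7/13)/(t + 10). Integrate each term: (7/13) ln|(t - 3)| - (7/13) ln|(t + 10)| + C


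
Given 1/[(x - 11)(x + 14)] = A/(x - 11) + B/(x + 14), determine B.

Cover-up at x = -14: B = 1/(-14 - 11) = -1/25


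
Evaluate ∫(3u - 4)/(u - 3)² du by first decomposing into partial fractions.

Decompose: A = 3, B = 3·3 - 4 = 5, so (3u - 4)/(u - 3)² = 3/(u - 3) + 5/(u - 3)². Integrate: ∫ A/(u - 3) du = 3 ln|(u - 3)|; ∫ B/(u - 3)² du = -5/(u - 3). Sum: 3 ln|(u - 3)| - 5/(u - 3) + C


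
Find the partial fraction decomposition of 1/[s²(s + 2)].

Cover-up at s=-2: γ = 1/(-2 - 0)² = 1/4. Cover-up at s=0: β = 1/(0 + 2) = 1/2. Comparing s² coeff: α = -γ = -1/4
Result: (-1/4)/s + (1/2)/s² + (1/4)/(s + 2)


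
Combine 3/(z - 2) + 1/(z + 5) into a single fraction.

Common denominator (z - 2)(z + 5). Numerator: 3(z + 5) + 1(z - 2) = (3z + 15) + (z - 2) = 4z + 13
Result: (4z + 13)/[(z - 2)(z + 5)]


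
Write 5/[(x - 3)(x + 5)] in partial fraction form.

5/(x - 3)(x + 5) = A/(x - 3) + B/(x + 5). A = 5/(3 + 5) = 5/8, B = 5/(-5 - 3) = -5/8
Result: (5/8)/(x - 3) - (5/8)/(x + 5)


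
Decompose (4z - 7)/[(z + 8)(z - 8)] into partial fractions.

At z=-8: A = (4·(-8) - 7)/(-8 - 8) = 39/16. At z=8: B = (4·8 - 7)/(8 + 8) = 25/16
Result: (39/16)/(z + 8) + (25/16)/(z - 8)


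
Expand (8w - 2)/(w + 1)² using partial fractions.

(8w - 2) = A(w + 1) + B. At w = -1: B = 8·(-1) - 2 = -10. Coeff of w: A = 8
Result: 8/(w + 1) - 10/(w + 1)²


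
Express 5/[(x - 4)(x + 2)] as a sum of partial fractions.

5/(x - 4)(x + 2) = A/(x - 4) + B/(x + 2). A = 5/(4 + 2) = 5/6, B = 5/(-2 - 4) = -5/6
Result: (5/6)/(x - 4) - (5/6)/(x + 2)


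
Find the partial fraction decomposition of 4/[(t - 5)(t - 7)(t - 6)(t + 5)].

Using Heaviside cover-up: (1/5)/(t - 5) + (1/6)/(t - 7) - (4/11)/(t - 6) - (1/330)/(t + 5)


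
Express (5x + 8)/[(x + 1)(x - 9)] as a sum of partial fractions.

At x=-1: P = (5·(-1) + 8)/(-1 - 9) = -3/10. At x=9: Q = (5·9 + 8)/(9 + 1) = 53/10
Result: (-3/10)/(x + 1) + (53/10)/(x - 9)


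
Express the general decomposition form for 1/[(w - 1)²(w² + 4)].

Repeated linear + quadratic: A/(w - 1) + B/(w - 1)² + (Cw + D)/(w² + 4)


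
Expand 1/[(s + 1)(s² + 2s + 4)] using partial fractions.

Cover-up at s = -1: α = 1/((-1)² + 2·(-1) + 4) = 1/3. Then β = -α = -1/3, γ = -α·(2 - 1) = -1/3
Result: (1/3)/(s + 1) - ((1/3)s + 1/3)/(s² + 2s + 4)


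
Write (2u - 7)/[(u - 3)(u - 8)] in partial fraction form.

At u=3: A = (2·3 - 7)/(3 - 8) = 1/5. At u=8: B = (2·8 - 7)/(8 - 3) = 9/5
Result: (1/5)/(u - 3) + (9/5)/(u - 8)


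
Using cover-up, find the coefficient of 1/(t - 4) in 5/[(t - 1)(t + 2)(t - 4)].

Cover (t - 4), set t=4: 5/[(4 - 1)(4 + 2)] = 5/18


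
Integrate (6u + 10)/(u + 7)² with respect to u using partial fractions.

Decompose: A = 6, B = 6·(-7) + 10 = -32, so (6u + 10)/(u + 7)² = 6/(u + 7) - 32/(u + 7)². Integrate: ∫ A/(u + 7) du = 6 ln|(u + 7)|; ∫ B/(u + 7)² du = 32/(u + 7). Sum: 6 ln|(u + 7)| + 32/(u + 7) + C


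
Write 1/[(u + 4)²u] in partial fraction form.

Cover-up at u=0: C = 1/(0 + 4)² = 1/16. Cover-up at u=-4: B = 1/(-4 - 0) = -1/4. Comparing u² coeff: A = -C = -1/16
Result: (-1/16)/(u + 4) - (1/4)/(u + 4)² + (1/16)/u


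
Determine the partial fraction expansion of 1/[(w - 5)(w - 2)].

1/(w - 5)(w - 2) = A/(w - 5) + B/(w - 2). A = 1/(5 - 2) = 1/3, B = 1/(2 - 5) = -1/3
Result: (1/3)/(w - 5) - (1/3)/(w - 2)


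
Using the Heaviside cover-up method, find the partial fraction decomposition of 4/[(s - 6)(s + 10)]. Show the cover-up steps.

Cover (s - 6): set s=6, get A = 4/(6 + 10) = 1/4. Cover (s + 10): set s=-10, get B = 4/(-10 - 6) = -1/4.
Result: (1/4)/(s - 6) - (1/4)/(s + 10)


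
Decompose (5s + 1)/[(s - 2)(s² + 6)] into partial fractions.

At s=2: A = (5·2 + 1)/(2² + 6) = 11/10. B = -A = -11/10, C = 5 - 2·A = 14/5
Result: (11/10)/(s - 2) - ((11/10)s - 14/5)/(s² + 6)


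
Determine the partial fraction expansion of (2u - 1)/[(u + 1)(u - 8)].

At u=-1: P = (2·(-1) - 1)/(-1 - 8) = 1/3. At u=8: Q = (2·8 - 1)/(8 + 1) = 5/3
Result: (1/3)/(u + 1) + (5/3)/(u - 8)


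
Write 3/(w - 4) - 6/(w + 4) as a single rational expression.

Common denominator (w - 4)(w + 4). Numerator: 3(w + 4) - 6(w - 4) = (3w + 12) - (6w - 24) = -3w + 36
Result: (-3w + 36)/[(w - 4)(w + 4)]


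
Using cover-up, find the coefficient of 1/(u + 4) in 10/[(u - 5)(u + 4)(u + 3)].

Cover (u + 4), set u=-4: 10/[(-4 - 5)(-4 + 3)] = 10/9


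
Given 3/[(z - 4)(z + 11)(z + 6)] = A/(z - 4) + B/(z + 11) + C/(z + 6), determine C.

Cover-up at z = -6: C = 3/[(-6 - 4)(-6 + 11)] = 3/[(-10)(5)] = -3/50


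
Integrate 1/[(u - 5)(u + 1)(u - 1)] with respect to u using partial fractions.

Cover-up: A = 1/24, B = 1/12, C = -1/8. Decomposition: (1/24)/(u - 5) + (1/12)/(u + 1) - (1/8)/(u - 1). Integrate each term: (1/24) ln|(u - 5)| + (1/12) ln|(u + 1)| - (1/8) ln|(u - 1)| + C


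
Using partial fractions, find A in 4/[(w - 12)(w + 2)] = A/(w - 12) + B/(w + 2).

Cover-up at w = 12: A = 4/(12 + 2) = 4/14 = 2/7


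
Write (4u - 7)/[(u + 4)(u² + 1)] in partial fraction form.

At u=-4: α = (4·(-4) - 7)/((-4)² + 1) = -23/17. β = -α = 23/17, γ = 4 - (-4)·α = -24/17
Result: (-23/17)/(u + 4) + ((23/17)u - 24/17)/(u² + 1)


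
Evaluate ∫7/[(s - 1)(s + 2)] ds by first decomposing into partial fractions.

Decompose: 7/[(s - 1)(s + 2)] = (7/3)/(s - 1) - (7/3)/(s + 2). Integrate each term: (7/3) ln|(s - 1)| - (7/3) ln|(s + 2)| + C


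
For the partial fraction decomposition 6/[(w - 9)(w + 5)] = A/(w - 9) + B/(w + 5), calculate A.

Cover-up at w = 9: A = 6/(9 + 5) = 6/14 = 3/7


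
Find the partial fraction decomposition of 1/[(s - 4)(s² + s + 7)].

Cover-up at s = 4: A = 1/(4² + 1·4 + 7) = 1/27. Then B = -A = -1/27, C = -A·(1 + 4) = -5/27
Result: (1/27)/(s - 4) - ((1/27)s + 5/27)/(s² + s + 7)


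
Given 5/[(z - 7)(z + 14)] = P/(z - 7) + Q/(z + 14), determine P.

Cover-up at z = 7: P = 5/(7 + 14) = 5/21


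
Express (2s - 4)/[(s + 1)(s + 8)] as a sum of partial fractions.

At s=-1: A = (2·(-1) - 4)/(-1 + 8) = -6/7. At s=-8: B = (2·(-8) - 4)/(-8 + 1) = 20/7
Result: (-6/7)/(s + 1) + (20/7)/(s + 8)


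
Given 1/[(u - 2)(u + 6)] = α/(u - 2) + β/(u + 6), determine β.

Cover-up at u = -6: β = 1/(-6 - 2) = -1/8


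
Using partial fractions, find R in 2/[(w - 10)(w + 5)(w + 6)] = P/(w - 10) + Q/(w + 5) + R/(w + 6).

Cover-up at w = -6: R = 2/[(-6 - 10)(-6 + 5)] = 2/[(-16)(-1)] = 2/16 = 1/8


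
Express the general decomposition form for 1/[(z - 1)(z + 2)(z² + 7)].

Two linear + quadratic: P/(z - 1) + Q/(z + 2) + (Rz + S)/(z² + 7)


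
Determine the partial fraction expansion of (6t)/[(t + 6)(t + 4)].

At t=-6: P = (6·(-6) + 0)/(-6 + 4) = 18. At t=-4: Q = (6·(-4) + 0)/(-4 + 6) = -12
Result: 18/(t + 6) - 12/(t + 4)


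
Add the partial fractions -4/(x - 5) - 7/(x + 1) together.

Common denominator (x - 5)(x + 1). Numerator: -4(x + 1) - 7(x - 5) = (-4x - 4) - (7x - 35) = -11x + 31
Result: (-11x + 31)/[(x - 5)(x + 1)]


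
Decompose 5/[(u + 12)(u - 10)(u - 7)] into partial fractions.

Using cover-up method: A = 5/418, B = 5/66, C = -5/57
Result: (5/418)/(u + 12) + (5/66)/(u - 10) - (5/57)/(u - 7)


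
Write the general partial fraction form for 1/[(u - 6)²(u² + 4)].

Repeated linear + quadratic: A/(u - 6) + B/(u - 6)² + (Cu + D)/(u² + 4)


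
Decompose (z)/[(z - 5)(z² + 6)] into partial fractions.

At z=5: α = (1·5 + 0)/(5² + 6) = 5/31. β = -α = -5/31, γ = 1 - 5·α = 6/31
Result: (5/31)/(z - 5) - ((5/31)z - 6/31)/(z² + 6)


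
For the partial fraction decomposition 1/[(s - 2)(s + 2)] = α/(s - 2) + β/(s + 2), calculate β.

Cover-up at s = -2: β = 1/(-2 - 2) = -1/4


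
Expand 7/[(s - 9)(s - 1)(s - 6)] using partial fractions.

Using cover-up method: α = 7/24, β = 7/40, γ = -7/15
Result: (7/24)/(s - 9) + (7/40)/(s - 1) - (7/15)/(s - 6)


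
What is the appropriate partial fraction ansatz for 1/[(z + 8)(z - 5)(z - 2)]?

Three distinct linear factors: α/(z + 8) + β/(z - 5) + γ/(z - 2)


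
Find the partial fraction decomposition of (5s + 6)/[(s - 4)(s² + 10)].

At s=4: A = (5·4 + 6)/(4² + 10) = 1. B = -A = -1, C = 5 - 4·A = 1
Result: 1/(s - 4) - (s - 1)/(s² + 10)


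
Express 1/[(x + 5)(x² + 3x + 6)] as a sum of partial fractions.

Cover-up at x = -5: α = 1/((-5)² + 3·(-5) + 6) = 1/16. Then β = -α = -1/16, γ = -α·(3 - 5) = 1/8
Result: (1/16)/(x + 5) - ((1/16)x - 1/8)/(x² + 3x + 6)


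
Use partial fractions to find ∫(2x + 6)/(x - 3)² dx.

Decompose: A = 2, B = 2·3 + 6 = 12, so (2x + 6)/(x - 3)² = 2/(x - 3) + 12/(x - 3)². Integrate: ∫ A/(x - 3) dx = 2 ln|(x - 3)|; ∫ B/(x - 3)² dx = -12/(x - 3). Sum: 2 ln|(x - 3)| - 12/(x - 3) + C


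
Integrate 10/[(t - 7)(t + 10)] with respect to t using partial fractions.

Decompose: 10/[(t - 7)(t + 10)] = (10/17)/(t - 7) - (10/17)/(t + 10). Integrate each term: (10/17) ln|(t - 7)| - (10/17) ln|(t + 10)| + C


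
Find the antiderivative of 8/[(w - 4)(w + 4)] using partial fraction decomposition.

Decompose: 8/[(w - 4)(w + 4)] = 1/(w - 4) - 1/(w + 4). Integrate each term: ln|(w - 4)| - ln|(w + 4)| + C


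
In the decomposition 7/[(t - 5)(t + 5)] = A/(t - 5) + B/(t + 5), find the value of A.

Cover-up at t = 5: A = 7/(5 + 5) = 7/10


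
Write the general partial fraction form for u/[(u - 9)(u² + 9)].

Linear + irreducible quadratic: A/(u - 9) + (Bu + C)/(u² + 9)


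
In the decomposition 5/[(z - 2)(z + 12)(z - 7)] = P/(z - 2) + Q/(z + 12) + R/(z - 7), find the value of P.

Cover-up at z = 2: P = 5/[(2 + 12)(2 - 7)] = 5/[(14)(-5)] = -5/70 = -1/14


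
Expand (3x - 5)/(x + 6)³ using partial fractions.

(3x - 5) = A(x + 6)² + B(x + 6) + C. At x = -6: C = 3·(-6) - 5 = -23. Coefficients: A = 0, B = 3
Result: 3/(x + 6)² - 23/(x + 6)³


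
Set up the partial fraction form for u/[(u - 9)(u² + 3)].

Linear + irreducible quadratic: A/(u - 9) + (Bu + C)/(u² + 3)


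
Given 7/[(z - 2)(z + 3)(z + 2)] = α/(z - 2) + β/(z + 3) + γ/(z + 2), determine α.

Cover-up at z = 2: α = 7/[(2 + 3)(2 + 2)] = 7/[(5)(4)] = 7/20


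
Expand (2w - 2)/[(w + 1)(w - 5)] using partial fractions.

At w=-1: P = (2·(-1) - 2)/(-1 - 5) = 2/3. At w=5: Q = (2·5 - 2)/(5 + 1) = 4/3
Result: (2/3)/(w + 1) + (4/3)/(w - 5)


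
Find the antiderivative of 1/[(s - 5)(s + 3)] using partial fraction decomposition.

Decompose: 1/[(s - 5)(s + 3)] = (1/8)/(s - 5) - (1/8)/(s + 3). Integrate each term: (1/8) ln|(s - 5)| - (1/8) ln|(s + 3)| + C


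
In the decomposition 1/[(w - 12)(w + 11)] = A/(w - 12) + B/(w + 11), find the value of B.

Cover-up at w = -11: B = 1/(-11 - 12) = -1/23


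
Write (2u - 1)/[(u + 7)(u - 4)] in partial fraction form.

At u=-7: P = (2·(-7) - 1)/(-7 - 4) = 15/11. At u=4: Q = (2·4 - 1)/(4 + 7) = 7/11
Result: (15/11)/(u + 7) + (7/11)/(u - 4)


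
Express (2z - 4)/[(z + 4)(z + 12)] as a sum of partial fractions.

At z=-4: P = (2·(-4) - 4)/(-4 + 12) = -3/2. At z=-12: Q = (2·(-12) - 4)/(-12 + 4) = 7/2
Result: (-3/2)/(z + 4) + (7/2)/(z + 12)


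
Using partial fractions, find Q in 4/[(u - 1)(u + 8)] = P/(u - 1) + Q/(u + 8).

Cover-up at u = -8: Q = 4/(-8 - 1) = -4/9


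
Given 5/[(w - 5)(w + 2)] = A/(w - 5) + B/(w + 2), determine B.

Cover-up at w = -2: B = 5/(-2 - 5) = -5/7


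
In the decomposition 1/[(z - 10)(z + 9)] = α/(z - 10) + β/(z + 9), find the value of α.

Cover-up at z = 10: α = 1/(10 + 9) = 1/19


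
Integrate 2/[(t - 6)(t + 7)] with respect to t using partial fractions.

Decompose: 2/[(t - 6)(t + 7)] = (2/13)/(t - 6) - (2/13)/(t + 7). Integrate each term: (2/13) ln|(t - 6)| - (2/13) ln|(t + 7)| + C


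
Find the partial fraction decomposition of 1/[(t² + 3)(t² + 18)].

Coefficient matching gives A = C = 0, B = 1/(18-3) = 1/15, D = -B = -1/15
Result: (1/15)/(t² + 3) - (1/15)/(t² + 18)


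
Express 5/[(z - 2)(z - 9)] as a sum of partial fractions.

5/(z - 2)(z - 9) = A/(z - 2) + B/(z - 9). A = 5/(2 - 9) = -5/7, B = 5/(9 - 2) = 5/7
Result: (-5/7)/(z - 2) + (5/7)/(z - 9)


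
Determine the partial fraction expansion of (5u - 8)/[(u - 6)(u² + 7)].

At u=6: α = (5·6 - 8)/(6² + 7) = 22/43. β = -α = -22/43, γ = 5 - 6·α = 83/43
Result: (22/43)/(u - 6) - ((22/43)u - 83/43)/(u² + 7)


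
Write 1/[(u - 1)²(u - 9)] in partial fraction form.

Cover-up at u=9: R = 1/(9 - 1)² = 1/64. Cover-up at u=1: Q = 1/(1 - 9) = -1/8. Comparing u² coeff: P = -R = -1/64
Result: (-1/64)/(u - 1) - (1/8)/(u - 1)² + (1/64)/(u - 9)


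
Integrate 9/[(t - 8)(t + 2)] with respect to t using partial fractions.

Decompose: 9/[(t - 8)(t + 2)] = (9/10)/(t - 8) - (9/10)/(t + 2). Integrate each term: (9/10) ln|(t - 8)| - (9/10) ln|(t + 2)| + C


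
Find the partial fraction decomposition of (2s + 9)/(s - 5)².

(2s + 9) = P(s - 5) + Q. At s = 5: Q = 2·5 + 9 = 19. Coeff of s: P = 2
Result: 2/(s - 5) + 19/(s - 5)²


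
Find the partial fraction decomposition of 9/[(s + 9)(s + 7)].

9/(s + 9)(s + 7) = α/(s + 9) + β/(s + 7). α = 9/(-9 + 7) = -9/2, β = 9/(-7 + 9) = 9/2
Result: (-9/2)/(s + 9) + (9/2)/(s + 7)


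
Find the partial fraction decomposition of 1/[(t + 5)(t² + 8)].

Cover-up at t = -5: α = 1/((-5)² + 8) = 1/33. Then β = -α = -1/33, γ = -α·(0 - 5) = 5/33
Result: (1/33)/(t + 5) - ((1/33)t - 5/33)/(t² + 8)


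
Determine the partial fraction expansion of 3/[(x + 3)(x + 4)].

3/(x + 3)(x + 4) = α/(x + 3) + β/(x + 4). α = 3/(-3 + 4) = 3, β = 3/(-4 + 3) = -3
Result: 3/(x + 3) - 3/(x + 4)


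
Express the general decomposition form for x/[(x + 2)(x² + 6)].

Linear + irreducible quadratic: P/(x + 2) + (Qx + R)/(x² + 6)


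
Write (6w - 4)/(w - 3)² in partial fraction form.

(6w - 4) = P(w - 3) + Q. At w = 3: Q = 6·3 - 4 = 14. Coeff of w: P = 6
Result: 6/(w - 3) + 14/(w - 3)²
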